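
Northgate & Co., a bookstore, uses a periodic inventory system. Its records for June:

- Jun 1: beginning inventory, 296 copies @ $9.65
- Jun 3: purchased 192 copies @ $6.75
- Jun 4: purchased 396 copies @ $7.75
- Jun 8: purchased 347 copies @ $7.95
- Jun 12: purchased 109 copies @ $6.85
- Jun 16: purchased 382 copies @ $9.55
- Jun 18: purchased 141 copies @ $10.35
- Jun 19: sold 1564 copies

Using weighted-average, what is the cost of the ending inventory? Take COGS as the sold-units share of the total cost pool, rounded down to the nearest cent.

Jun 19, sell 1564: 1564/1863 × $15,834.15 → $13,292.86
Ending inventory (cost pool remaining) = $2,541.29

Ending inventory = $2,541.29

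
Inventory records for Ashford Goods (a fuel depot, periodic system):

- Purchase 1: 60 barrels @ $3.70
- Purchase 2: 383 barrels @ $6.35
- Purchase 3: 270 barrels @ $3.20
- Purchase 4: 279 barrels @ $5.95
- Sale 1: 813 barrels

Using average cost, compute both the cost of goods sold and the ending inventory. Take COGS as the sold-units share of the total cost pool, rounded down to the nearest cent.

COGS = $4,243.74; ending inventory = $934.36

Sale 1, sell 813: 813/992 × $5,178.10 → $4,243.74
Ending inventory (cost pool remaining) = $934.36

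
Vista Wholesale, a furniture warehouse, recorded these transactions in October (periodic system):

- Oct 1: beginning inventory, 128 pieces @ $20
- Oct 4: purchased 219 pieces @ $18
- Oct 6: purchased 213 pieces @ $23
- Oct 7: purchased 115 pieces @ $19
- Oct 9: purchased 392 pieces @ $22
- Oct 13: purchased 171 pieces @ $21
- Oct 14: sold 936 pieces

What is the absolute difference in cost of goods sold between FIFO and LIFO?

$781

FIFO COGS: 128 @ $20 + 219 @ $18 + 213 @ $23 + 115 @ $19 + 261 @ $22 = $19,328
LIFO COGS: 171 @ $21 + 392 @ $22 + 115 @ $19 + 213 @ $23 + 45 @ $18 = $20,109
Difference = |$19,328 − $20,109| = $781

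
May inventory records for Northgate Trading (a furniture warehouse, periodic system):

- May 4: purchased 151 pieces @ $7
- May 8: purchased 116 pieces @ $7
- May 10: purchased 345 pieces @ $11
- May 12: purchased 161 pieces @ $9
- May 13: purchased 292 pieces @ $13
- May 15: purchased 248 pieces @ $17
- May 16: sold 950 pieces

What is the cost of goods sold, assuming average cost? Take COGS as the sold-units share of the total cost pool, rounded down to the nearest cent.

May 16, sell 950: 950/1313 × $15,125.00 → $10,943.45
Ending inventory (cost pool remaining) = $4,181.55
Check: goods available $15,125.00 = COGS $10,943.45 + ending $4,181.55

COGS = $10,943.45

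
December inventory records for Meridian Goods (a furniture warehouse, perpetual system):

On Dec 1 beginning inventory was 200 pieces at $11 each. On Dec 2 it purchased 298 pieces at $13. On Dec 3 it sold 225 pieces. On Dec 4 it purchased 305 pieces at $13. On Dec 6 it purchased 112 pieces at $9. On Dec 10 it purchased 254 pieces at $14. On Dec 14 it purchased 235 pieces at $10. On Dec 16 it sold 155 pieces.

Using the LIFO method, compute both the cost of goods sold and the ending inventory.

COGS = $4,475; ending inventory = $12,478

Dec 3, 225 sold [LIFO — newest first]: 225 @ $13 = $2,925
Dec 16, 155 sold [LIFO — newest first]: 155 @ $10 = $1,550
Total COGS = $2,925 + $1,550 = $4,475
Ending inventory: 200 @ $11 + 73 @ $13 + 305 @ $13 + 112 @ $9 + 254 @ $14 + 80 @ $10 = $12,478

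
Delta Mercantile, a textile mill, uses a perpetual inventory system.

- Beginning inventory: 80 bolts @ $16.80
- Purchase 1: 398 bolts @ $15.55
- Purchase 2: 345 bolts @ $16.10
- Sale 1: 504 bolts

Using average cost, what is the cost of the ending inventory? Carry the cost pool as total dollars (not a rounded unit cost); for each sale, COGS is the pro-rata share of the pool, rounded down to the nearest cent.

Ending inventory = $5,072.76

After Beginning: 80 on hand, pool $1,344.00 (≈ $16.8000 each)
After Purchase 1: 478 on hand, pool $7,532.90 (≈ $15.7592 each)
After Purchase 2: 823 on hand, pool $13,087.40 (≈ $15.9021 each)
Sale 1, sell 504: 504/823 × $13,087.40 → $8,014.64
Ending inventory (cost pool remaining) = $5,072.76
Check: goods available $13,087.40 = COGS $8,014.64 + ending $5,072.76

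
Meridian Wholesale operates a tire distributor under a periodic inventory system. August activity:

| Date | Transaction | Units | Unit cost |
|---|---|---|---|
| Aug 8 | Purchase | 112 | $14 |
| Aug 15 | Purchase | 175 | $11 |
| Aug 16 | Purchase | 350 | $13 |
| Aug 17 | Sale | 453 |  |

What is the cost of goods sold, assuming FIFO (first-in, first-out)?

Aug 17, 453 sold [FIFO — oldest first]: 112 @ $14 + 175 @ $11 + 166 @ $13 = $5,651
Ending inventory: 184 @ $13 = $2,392
Check: goods available $8,043 = COGS $5,651 + ending $2,392

COGS = $5,651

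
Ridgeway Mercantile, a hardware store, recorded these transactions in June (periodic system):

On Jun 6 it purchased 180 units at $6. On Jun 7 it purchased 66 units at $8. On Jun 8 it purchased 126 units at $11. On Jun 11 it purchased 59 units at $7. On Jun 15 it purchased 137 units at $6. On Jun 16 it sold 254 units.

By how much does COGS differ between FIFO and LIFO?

FIFO COGS: 180 @ $6 + 66 @ $8 + 8 @ $11 = $1,696
LIFO COGS: 137 @ $6 + 59 @ $7 + 58 @ $11 = $1,873
Difference = |$1,696 − $1,873| = $177

$177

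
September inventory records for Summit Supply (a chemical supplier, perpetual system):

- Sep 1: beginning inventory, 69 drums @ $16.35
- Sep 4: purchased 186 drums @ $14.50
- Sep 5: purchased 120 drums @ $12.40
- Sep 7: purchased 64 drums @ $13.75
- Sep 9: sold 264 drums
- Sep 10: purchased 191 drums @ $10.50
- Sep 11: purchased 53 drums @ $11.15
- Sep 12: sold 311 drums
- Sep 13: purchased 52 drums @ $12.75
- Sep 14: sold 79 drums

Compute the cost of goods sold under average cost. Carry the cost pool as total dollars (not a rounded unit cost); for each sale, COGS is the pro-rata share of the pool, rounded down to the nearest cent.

After Sep 1: 69 on hand, pool $1,128.15 (≈ $16.3500 each)
After Sep 4: 255 on hand, pool $3,825.15 (≈ $15.0006 each)
After Sep 5: 375 on hand, pool $5,313.15 (≈ $14.1684 each)
After Sep 7: 439 on hand, pool $6,193.15 (≈ $14.1074 each)
Sep 9, sell 264: 264/439 × $6,193.15 → $3,724.35
After Sep 10: 366 on hand, pool $4,474.30 (≈ $12.2249 each)
After Sep 11: 419 on hand, pool $5,065.25 (≈ $12.0889 each)
Sep 12, sell 311: 311/419 × $5,065.25 → $3,759.64
After Sep 13: 160 on hand, pool $1,968.61 (≈ $12.3038 each)
Sep 14, sell 79: 79/160 × $1,968.61 → $972.00
Total COGS = $3,724.35 + $3,759.64 + $972.00 = $8,455.99
Ending inventory (cost pool remaining) = $996.61

COGS = $8,455.99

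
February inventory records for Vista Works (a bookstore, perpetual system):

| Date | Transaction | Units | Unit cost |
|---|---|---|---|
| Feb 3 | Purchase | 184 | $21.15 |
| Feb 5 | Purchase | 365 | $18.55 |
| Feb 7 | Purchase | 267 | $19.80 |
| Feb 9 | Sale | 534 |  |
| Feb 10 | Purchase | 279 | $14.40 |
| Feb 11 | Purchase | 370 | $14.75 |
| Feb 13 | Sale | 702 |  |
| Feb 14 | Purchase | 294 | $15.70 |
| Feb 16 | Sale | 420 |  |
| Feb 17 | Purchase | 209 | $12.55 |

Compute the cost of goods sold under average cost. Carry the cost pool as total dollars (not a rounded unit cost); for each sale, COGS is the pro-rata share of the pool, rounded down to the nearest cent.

COGS = $28,404.81

After Feb 3: 184 on hand, pool $3,891.60 (≈ $21.1500 each)
After Feb 5: 549 on hand, pool $10,662.35 (≈ $19.4214 each)
After Feb 7: 816 on hand, pool $15,948.95 (≈ $19.5453 each)
Feb 9, sell 534: 534/816 × $15,948.95 → $10,437.18
After Feb 10: 561 on hand, pool $9,529.37 (≈ $16.9864 each)
After Feb 11: 931 on hand, pool $14,986.87 (≈ $16.0976 each)
Feb 13, sell 702: 702/931 × $14,986.87 → $11,300.51
After Feb 14: 523 on hand, pool $8,302.16 (≈ $15.8741 each)
Feb 16, sell 420: 420/523 × $8,302.16 → $6,667.12
After Feb 17: 312 on hand, pool $4,257.99 (≈ $13.6474 each)
Total COGS = $10,437.18 + $11,300.51 + $6,667.12 = $28,404.81
Ending inventory (cost pool remaining) = $4,257.99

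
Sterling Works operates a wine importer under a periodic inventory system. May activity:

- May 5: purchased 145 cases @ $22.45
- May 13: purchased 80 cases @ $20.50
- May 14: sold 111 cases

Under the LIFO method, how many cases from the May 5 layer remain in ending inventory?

May 14, 111 sold [LIFO — newest first]: 80 @ $20.50 + 31 @ $22.45 = $2,335.95
Ending inventory: 114 @ $22.45 = $2,559.30
Check: goods available $4,895.25 = COGS $2,335.95 + ending $2,559.30

114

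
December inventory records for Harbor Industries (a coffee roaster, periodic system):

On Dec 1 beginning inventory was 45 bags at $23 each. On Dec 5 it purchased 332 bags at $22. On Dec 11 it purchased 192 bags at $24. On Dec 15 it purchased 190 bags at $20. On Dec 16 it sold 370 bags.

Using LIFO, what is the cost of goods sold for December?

COGS = $8,120

Dec 16, 370 sold [LIFO — newest first]: 190 @ $20 + 180 @ $24 = $8,120
Ending inventory: 45 @ $23 + 332 @ $22 + 12 @ $24 = $8,627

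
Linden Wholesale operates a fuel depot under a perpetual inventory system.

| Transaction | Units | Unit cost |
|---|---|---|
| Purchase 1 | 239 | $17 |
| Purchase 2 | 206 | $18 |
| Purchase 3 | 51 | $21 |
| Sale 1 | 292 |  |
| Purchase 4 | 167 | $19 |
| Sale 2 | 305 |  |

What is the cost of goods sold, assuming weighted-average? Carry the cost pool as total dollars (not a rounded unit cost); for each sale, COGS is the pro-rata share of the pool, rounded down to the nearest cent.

COGS = $10,803.58

After Purchase 1: 239 on hand, pool $4,063.00 (≈ $17.0000 each)
After Purchase 2: 445 on hand, pool $7,771.00 (≈ $17.4629 each)
After Purchase 3: 496 on hand, pool $8,842.00 (≈ $17.8266 each)
Sale 1, sell 292: 292/496 × $8,842.00 → $5,205.37
After Purchase 4: 371 on hand, pool $6,809.63 (≈ $18.3548 each)
Sale 2, sell 305: 305/371 × $6,809.63 → $5,598.21
Total COGS = $5,205.37 + $5,598.21 = $10,803.58
Ending inventory (cost pool remaining) = $1,211.42
Check: goods available $12,015.00 = COGS $10,803.58 + ending $1,211.42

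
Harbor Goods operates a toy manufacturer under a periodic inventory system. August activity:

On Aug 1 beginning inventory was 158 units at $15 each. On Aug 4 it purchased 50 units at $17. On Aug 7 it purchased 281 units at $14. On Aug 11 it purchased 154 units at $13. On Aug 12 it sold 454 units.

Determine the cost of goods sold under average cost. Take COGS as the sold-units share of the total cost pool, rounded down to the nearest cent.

Aug 12, sell 454: 454/643 × $9,156.00 → $6,464.73
Ending inventory (cost pool remaining) = $2,691.27
Check: goods available $9,156.00 = COGS $6,464.73 + ending $2,691.27

COGS = $6,464.73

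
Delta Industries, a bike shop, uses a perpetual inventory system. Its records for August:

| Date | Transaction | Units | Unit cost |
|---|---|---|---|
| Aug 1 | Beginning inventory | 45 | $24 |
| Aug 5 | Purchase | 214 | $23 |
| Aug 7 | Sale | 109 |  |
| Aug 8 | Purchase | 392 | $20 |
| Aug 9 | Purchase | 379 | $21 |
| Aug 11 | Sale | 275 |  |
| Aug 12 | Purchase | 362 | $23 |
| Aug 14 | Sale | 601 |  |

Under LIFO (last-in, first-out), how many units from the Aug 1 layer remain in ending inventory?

Aug 7, 109 sold [LIFO — newest first]: 109 @ $23 = $2,507
Aug 11, 275 sold [LIFO — newest first]: 275 @ $21 = $5,775
Aug 14, 601 sold [LIFO — newest first]: 362 @ $23 + 104 @ $21 + 135 @ $20 = $13,210
Total COGS = $2,507 + $5,775 + $13,210 = $21,492
Ending inventory: 45 @ $24 + 105 @ $23 + 257 @ $20 = $8,635
Check: goods available $30,127 = COGS $21,492 + ending $8,635

45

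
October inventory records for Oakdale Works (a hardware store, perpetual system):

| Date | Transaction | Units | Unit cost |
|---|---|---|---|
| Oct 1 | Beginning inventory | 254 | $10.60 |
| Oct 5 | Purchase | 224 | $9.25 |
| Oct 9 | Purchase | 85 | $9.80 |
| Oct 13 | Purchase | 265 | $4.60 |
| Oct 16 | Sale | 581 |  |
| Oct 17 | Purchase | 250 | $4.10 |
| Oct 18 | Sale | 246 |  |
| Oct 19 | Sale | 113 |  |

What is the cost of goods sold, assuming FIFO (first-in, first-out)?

Oct 16, 581 sold [FIFO — oldest first]: 254 @ $10.60 + 224 @ $9.25 + 85 @ $9.80 + 18 @ $4.60 = $5,680.20
Oct 18, 246 sold [FIFO — oldest first]: 246 @ $4.60 = $1,131.60
Oct 19, 113 sold [FIFO — oldest first]: 1 @ $4.60 + 112 @ $4.10 = $463.80
Total COGS = $5,680.20 + $1,131.60 + $463.80 = $7,275.60
Ending inventory: 138 @ $4.10 = $565.80

COGS = $7,275.60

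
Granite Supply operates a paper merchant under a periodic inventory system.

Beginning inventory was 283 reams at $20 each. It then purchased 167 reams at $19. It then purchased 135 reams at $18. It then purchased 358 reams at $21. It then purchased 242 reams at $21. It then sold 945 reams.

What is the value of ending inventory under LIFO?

Ending inventory = $4,800

Sale 1 (945) [LIFO — newest first]: 242 @ $21 + 358 @ $21 + 135 @ $18 + 167 @ $19 + 43 @ $20 = $19,063
Ending inventory: 240 @ $20 = $4,800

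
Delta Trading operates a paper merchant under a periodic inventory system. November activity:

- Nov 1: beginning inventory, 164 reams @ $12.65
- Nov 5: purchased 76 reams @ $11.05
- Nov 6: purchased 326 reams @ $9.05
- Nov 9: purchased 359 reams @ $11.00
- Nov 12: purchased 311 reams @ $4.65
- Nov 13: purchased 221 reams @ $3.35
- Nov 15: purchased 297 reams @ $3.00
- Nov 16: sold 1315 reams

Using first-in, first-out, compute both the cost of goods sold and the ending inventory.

COGS = $11,524.50; ending inventory = $1,366.70

Nov 16, 1315 sold [FIFO — oldest first]: 164 @ $12.65 + 76 @ $11.05 + 326 @ $9.05 + 359 @ $11.00 + 311 @ $4.65 + 79 @ $3.35 = $11,524.50
Ending inventory: 142 @ $3.35 + 297 @ $3.00 = $1,366.70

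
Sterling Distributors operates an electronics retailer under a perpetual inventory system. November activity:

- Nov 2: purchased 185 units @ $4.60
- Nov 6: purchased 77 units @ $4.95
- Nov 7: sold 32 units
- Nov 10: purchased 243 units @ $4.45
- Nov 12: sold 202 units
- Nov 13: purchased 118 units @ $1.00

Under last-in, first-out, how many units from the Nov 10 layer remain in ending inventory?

41

Nov 7, 32 sold [LIFO — newest first]: 32 @ $4.95 = $158.40
Nov 12, 202 sold [LIFO — newest first]: 202 @ $4.45 = $898.90
Total COGS = $158.40 + $898.90 = $1,057.30
Ending inventory: 185 @ $4.60 + 45 @ $4.95 + 41 @ $4.45 + 118 @ $1.00 = $1,374.20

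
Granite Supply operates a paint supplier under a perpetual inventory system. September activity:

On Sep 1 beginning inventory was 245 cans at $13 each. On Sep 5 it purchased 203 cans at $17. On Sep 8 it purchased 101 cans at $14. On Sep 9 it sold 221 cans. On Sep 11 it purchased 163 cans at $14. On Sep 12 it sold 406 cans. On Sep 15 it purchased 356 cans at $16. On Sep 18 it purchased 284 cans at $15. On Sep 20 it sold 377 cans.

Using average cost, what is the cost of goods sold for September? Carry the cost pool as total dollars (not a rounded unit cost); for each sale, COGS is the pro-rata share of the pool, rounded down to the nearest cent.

After Sep 1: 245 on hand, pool $3,185.00 (≈ $13.0000 each)
After Sep 5: 448 on hand, pool $6,636.00 (≈ $14.8125 each)
After Sep 8: 549 on hand, pool $8,050.00 (≈ $14.6630 each)
Sep 9, sell 221: 221/549 × $8,050.00 → $3,240.52
After Sep 11: 491 on hand, pool $7,091.48 (≈ $14.4429 each)
Sep 12, sell 406: 406/491 × $7,091.48 → $5,863.83
After Sep 15: 441 on hand, pool $6,923.65 (≈ $15.6999 each)
After Sep 18: 725 on hand, pool $11,183.65 (≈ $15.4257 each)
Sep 20, sell 377: 377/725 × $11,183.65 → $5,815.49
Total COGS = $3,240.52 + $5,863.83 + $5,815.49 = $14,919.84
Ending inventory (cost pool remaining) = $5,368.16

COGS = $14,919.84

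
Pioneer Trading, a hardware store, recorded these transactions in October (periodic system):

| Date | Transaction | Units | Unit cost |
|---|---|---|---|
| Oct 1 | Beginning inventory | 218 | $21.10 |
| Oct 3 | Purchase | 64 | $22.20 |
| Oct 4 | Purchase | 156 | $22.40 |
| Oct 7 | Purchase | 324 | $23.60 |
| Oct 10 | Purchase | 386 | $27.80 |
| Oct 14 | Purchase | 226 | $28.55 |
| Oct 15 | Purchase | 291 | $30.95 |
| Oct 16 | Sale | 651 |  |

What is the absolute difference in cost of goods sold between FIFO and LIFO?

$4,642.15

FIFO COGS: 218 @ $21.10 + 64 @ $22.20 + 156 @ $22.40 + 213 @ $23.60 = $14,541.80
LIFO COGS: 291 @ $30.95 + 226 @ $28.55 + 134 @ $27.80 = $19,183.95
Difference = |$14,541.80 − $19,183.95| = $4,642.15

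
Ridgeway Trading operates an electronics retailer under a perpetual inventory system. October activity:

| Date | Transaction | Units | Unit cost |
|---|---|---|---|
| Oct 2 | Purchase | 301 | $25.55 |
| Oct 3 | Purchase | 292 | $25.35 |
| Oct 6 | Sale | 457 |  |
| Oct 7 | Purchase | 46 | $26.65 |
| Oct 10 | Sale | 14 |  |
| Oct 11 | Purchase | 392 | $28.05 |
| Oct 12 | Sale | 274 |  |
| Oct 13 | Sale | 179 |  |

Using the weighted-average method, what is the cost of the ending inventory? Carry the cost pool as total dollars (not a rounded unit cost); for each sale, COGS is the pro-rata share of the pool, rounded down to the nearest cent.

After Oct 2: 301 on hand, pool $7,690.55 (≈ $25.5500 each)
After Oct 3: 593 on hand, pool $15,092.75 (≈ $25.4515 each)
Oct 6, sell 457: 457/593 × $15,092.75 → $11,631.34
After Oct 7: 182 on hand, pool $4,687.31 (≈ $25.7545 each)
Oct 10, sell 14: 14/182 × $4,687.31 → $360.56
After Oct 11: 560 on hand, pool $15,322.35 (≈ $27.3613 each)
Oct 12, sell 274: 274/560 × $15,322.35 → $7,497.00
Oct 13, sell 179: 179/286 × $7,825.35 → $4,897.68
Total COGS = $11,631.34 + $360.56 + $7,497.00 + $4,897.68 = $24,386.58
Ending inventory (cost pool remaining) = $2,927.67

Ending inventory = $2,927.67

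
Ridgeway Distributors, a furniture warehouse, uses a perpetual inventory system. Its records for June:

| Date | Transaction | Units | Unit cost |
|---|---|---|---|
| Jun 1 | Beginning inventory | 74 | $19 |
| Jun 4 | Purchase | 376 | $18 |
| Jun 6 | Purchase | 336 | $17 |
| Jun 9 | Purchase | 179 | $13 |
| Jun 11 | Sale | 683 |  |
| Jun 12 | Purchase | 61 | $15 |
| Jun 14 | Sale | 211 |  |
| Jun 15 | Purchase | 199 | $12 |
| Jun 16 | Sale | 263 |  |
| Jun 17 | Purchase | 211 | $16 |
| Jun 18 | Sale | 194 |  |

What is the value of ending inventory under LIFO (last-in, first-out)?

Ending inventory = $1,564

Jun 11, 683 sold [LIFO — newest first]: 179 @ $13 + 336 @ $17 + 168 @ $18 = $11,063
Jun 14, 211 sold [LIFO — newest first]: 61 @ $15 + 150 @ $18 = $3,615
Jun 16, 263 sold [LIFO — newest first]: 199 @ $12 + 58 @ $18 + 6 @ $19 = $3,546
Jun 18, 194 sold [LIFO — newest first]: 194 @ $16 = $3,104
Total COGS = $11,063 + $3,615 + $3,546 + $3,104 = $21,328
Ending inventory: 68 @ $19 + 17 @ $16 = $1,564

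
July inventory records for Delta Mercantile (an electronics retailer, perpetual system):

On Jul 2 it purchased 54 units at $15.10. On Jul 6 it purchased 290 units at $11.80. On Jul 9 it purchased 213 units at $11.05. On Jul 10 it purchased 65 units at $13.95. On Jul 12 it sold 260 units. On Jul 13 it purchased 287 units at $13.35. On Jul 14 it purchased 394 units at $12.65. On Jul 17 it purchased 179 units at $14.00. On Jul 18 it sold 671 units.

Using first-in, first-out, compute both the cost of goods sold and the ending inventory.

COGS = $11,607.55; ending inventory = $7,211.80

Jul 12, 260 sold [FIFO — oldest first]: 54 @ $15.10 + 206 @ $11.80 = $3,246.20
Jul 18, 671 sold [FIFO — oldest first]: 84 @ $11.80 + 213 @ $11.05 + 65 @ $13.95 + 287 @ $13.35 + 22 @ $12.65 = $8,361.35
Total COGS = $3,246.20 + $8,361.35 = $11,607.55
Ending inventory: 372 @ $12.65 + 179 @ $14.00 = $7,211.80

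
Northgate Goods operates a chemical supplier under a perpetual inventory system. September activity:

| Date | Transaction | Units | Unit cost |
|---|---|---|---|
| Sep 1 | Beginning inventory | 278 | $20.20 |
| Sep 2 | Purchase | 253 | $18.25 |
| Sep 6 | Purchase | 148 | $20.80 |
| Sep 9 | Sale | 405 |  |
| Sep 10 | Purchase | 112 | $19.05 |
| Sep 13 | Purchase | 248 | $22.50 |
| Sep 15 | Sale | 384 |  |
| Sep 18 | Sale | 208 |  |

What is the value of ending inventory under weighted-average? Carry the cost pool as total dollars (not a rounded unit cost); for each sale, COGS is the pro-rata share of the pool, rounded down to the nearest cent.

Ending inventory = $866.85

After Sep 1: 278 on hand, pool $5,615.60 (≈ $20.2000 each)
After Sep 2: 531 on hand, pool $10,232.85 (≈ $19.2709 each)
After Sep 6: 679 on hand, pool $13,311.25 (≈ $19.6042 each)
Sep 9, sell 405: 405/679 × $13,311.25 → $7,939.69
After Sep 10: 386 on hand, pool $7,505.16 (≈ $19.4434 each)
After Sep 13: 634 on hand, pool $13,085.16 (≈ $20.6391 each)
Sep 15, sell 384: 384/634 × $13,085.16 → $7,925.39
Sep 18, sell 208: 208/250 × $5,159.77 → $4,292.92
Total COGS = $7,939.69 + $7,925.39 + $4,292.92 = $20,158.00
Ending inventory (cost pool remaining) = $866.85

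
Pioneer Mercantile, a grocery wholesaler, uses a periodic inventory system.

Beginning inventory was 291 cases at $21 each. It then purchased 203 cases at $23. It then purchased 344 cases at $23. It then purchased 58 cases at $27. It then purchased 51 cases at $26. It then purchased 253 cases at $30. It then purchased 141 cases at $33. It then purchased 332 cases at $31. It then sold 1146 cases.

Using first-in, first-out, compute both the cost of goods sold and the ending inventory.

Sale 1 (1146) [FIFO — oldest first]: 291 @ $21 + 203 @ $23 + 344 @ $23 + 58 @ $27 + 51 @ $26 + 199 @ $30 = $27,554
Ending inventory: 54 @ $30 + 141 @ $33 + 332 @ $31 = $16,565
Check: goods available $44,119 = COGS $27,554 + ending $16,565

COGS = $27,554; ending inventory = $16,565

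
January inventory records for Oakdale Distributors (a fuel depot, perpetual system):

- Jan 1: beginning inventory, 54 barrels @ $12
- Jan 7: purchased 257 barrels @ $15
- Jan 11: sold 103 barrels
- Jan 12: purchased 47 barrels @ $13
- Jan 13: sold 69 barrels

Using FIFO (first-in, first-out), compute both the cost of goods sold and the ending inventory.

COGS = $2,418; ending inventory = $2,696

Jan 11, 103 sold [FIFO — oldest first]: 54 @ $12 + 49 @ $15 = $1,383
Jan 13, 69 sold [FIFO — oldest first]: 69 @ $15 = $1,035
Total COGS = $1,383 + $1,035 = $2,418
Ending inventory: 139 @ $15 + 47 @ $13 = $2,696
Check: goods available $5,114 = COGS $2,418 + ending $2,696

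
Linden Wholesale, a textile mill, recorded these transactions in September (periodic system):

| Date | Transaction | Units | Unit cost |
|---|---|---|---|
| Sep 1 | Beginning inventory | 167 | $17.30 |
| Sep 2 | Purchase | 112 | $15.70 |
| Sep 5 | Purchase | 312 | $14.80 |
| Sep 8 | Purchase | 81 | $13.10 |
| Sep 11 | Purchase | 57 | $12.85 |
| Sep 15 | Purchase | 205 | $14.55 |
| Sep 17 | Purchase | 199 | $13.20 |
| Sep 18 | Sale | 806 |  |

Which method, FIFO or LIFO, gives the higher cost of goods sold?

FIFO

FIFO COGS: 167 @ $17.30 + 112 @ $15.70 + 312 @ $14.80 + 81 @ $13.10 + 57 @ $12.85 + 77 @ $14.55 = $12,179.00
LIFO COGS: 199 @ $13.20 + 205 @ $14.55 + 57 @ $12.85 + 81 @ $13.10 + 264 @ $14.80 = $11,310.30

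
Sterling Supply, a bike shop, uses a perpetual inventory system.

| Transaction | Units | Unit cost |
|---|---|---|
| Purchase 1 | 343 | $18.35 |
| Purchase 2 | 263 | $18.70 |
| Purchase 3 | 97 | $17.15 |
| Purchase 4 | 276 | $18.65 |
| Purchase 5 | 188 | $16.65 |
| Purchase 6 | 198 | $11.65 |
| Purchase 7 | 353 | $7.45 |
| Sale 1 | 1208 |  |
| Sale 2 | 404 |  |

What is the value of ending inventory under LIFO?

Ending inventory = $1,945.10

Sale 1 (1208) [LIFO — newest first]: 353 @ $7.45 + 198 @ $11.65 + 188 @ $16.65 + 276 @ $18.65 + 97 @ $17.15 + 96 @ $18.70 = $16,672.90
Sale 2 (404) [LIFO — newest first]: 167 @ $18.70 + 237 @ $18.35 = $7,471.85
Total COGS = $16,672.90 + $7,471.85 = $24,144.75
Ending inventory: 106 @ $18.35 = $1,945.10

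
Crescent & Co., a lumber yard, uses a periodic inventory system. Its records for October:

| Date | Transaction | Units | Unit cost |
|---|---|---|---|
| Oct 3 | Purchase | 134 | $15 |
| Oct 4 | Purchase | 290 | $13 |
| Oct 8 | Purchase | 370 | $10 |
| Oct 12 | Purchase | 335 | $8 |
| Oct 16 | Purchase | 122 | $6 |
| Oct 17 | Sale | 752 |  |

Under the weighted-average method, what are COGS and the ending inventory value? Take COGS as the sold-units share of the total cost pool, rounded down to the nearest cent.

Oct 17, sell 752: 752/1251 × $12,892.00 → $7,749.62
Ending inventory (cost pool remaining) = $5,142.38

COGS = $7,749.62; ending inventory = $5,142.38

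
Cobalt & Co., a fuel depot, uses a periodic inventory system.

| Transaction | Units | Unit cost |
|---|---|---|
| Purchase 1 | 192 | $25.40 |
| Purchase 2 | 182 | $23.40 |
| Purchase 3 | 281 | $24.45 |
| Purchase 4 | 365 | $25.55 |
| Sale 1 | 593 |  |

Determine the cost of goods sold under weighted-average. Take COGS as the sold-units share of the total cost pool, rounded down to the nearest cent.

Sale 1, sell 593: 593/1020 × $25,331.80 → $14,727.21
Ending inventory (cost pool remaining) = $10,604.59

COGS = $14,727.21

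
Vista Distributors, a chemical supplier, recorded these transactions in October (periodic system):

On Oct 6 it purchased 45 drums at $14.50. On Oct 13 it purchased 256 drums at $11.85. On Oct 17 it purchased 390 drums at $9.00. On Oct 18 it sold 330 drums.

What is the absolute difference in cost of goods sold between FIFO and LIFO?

$977.10

FIFO COGS: 45 @ $14.50 + 256 @ $11.85 + 29 @ $9.00 = $3,947.10
LIFO COGS: 330 @ $9.00 = $2,970.00
Difference = |$3,947.10 − $2,970.00| = $977.10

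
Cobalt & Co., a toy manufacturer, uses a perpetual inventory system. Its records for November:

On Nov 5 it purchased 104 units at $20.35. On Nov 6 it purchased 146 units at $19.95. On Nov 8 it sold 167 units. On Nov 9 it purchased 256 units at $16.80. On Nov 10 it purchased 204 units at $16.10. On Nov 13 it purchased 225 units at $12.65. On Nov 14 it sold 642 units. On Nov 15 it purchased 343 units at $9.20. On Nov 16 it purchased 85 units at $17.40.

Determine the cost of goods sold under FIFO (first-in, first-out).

COGS = $13,866.65

Nov 8, 167 sold [FIFO — oldest first]: 104 @ $20.35 + 63 @ $19.95 = $3,373.25
Nov 14, 642 sold [FIFO — oldest first]: 83 @ $19.95 + 256 @ $16.80 + 204 @ $16.10 + 99 @ $12.65 = $10,493.40
Total COGS = $3,373.25 + $10,493.40 = $13,866.65
Ending inventory: 126 @ $12.65 + 343 @ $9.20 + 85 @ $17.40 = $6,228.50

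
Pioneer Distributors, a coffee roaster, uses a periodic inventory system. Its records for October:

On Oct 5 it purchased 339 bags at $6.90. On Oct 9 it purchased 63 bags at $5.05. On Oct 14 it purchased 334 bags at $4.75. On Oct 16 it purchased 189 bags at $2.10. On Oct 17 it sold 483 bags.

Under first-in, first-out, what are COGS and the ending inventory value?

Oct 17, 483 sold [FIFO — oldest first]: 339 @ $6.90 + 63 @ $5.05 + 81 @ $4.75 = $3,042.00
Ending inventory: 253 @ $4.75 + 189 @ $2.10 = $1,598.65

COGS = $3,042.00; ending inventory = $1,598.65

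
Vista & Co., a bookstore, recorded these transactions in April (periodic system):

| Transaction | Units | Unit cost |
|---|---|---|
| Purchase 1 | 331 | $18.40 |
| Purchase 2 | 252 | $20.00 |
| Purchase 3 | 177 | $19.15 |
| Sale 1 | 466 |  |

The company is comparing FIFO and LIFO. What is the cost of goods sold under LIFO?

COGS = $9,110.35

FIFO COGS: 331 @ $18.40 + 135 @ $20.00 = $8,790.40
LIFO COGS: 177 @ $19.15 + 252 @ $20.00 + 37 @ $18.40 = $9,110.35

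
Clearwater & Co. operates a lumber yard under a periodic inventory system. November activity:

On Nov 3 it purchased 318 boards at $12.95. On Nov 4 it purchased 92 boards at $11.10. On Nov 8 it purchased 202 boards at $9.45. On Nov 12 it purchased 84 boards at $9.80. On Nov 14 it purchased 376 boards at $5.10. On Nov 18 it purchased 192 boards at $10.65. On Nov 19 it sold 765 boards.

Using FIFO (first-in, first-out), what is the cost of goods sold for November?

Nov 19, 765 sold [FIFO — oldest first]: 318 @ $12.95 + 92 @ $11.10 + 202 @ $9.45 + 84 @ $9.80 + 69 @ $5.10 = $8,223.30
Ending inventory: 307 @ $5.10 + 192 @ $10.65 = $3,610.50
Check: goods available $11,833.80 = COGS $8,223.30 + ending $3,610.50

COGS = $8,223.30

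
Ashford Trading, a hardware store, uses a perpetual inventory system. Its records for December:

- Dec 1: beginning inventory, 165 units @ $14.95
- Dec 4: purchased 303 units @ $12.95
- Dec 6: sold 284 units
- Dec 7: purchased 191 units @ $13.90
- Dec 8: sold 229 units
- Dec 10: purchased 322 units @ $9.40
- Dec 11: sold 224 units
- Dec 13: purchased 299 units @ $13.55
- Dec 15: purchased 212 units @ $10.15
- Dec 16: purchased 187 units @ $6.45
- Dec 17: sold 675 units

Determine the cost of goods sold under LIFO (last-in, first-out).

COGS = $16,066.15

Dec 6, 284 sold [LIFO — newest first]: 284 @ $12.95 = $3,677.80
Dec 8, 229 sold [LIFO — newest first]: 191 @ $13.90 + 19 @ $12.95 + 19 @ $14.95 = $3,185.00
Dec 11, 224 sold [LIFO — newest first]: 224 @ $9.40 = $2,105.60
Dec 17, 675 sold [LIFO — newest first]: 187 @ $6.45 + 212 @ $10.15 + 276 @ $13.55 = $7,097.75
Total COGS = $3,677.80 + $3,185.00 + $2,105.60 + $7,097.75 = $16,066.15
Ending inventory: 146 @ $14.95 + 98 @ $9.40 + 23 @ $13.55 = $3,415.55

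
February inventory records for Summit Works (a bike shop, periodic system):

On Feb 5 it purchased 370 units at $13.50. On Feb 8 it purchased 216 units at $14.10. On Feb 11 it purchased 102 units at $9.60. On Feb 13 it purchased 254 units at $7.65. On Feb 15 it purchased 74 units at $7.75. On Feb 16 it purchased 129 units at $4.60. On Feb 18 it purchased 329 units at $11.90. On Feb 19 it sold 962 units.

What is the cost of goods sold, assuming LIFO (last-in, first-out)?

Feb 19, 962 sold [LIFO — newest first]: 329 @ $11.90 + 129 @ $4.60 + 74 @ $7.75 + 254 @ $7.65 + 102 @ $9.60 + 74 @ $14.10 = $9,047.70
Ending inventory: 370 @ $13.50 + 142 @ $14.10 = $6,997.20
Check: goods available $16,044.90 = COGS $9,047.70 + ending $6,997.20

COGS = $9,047.70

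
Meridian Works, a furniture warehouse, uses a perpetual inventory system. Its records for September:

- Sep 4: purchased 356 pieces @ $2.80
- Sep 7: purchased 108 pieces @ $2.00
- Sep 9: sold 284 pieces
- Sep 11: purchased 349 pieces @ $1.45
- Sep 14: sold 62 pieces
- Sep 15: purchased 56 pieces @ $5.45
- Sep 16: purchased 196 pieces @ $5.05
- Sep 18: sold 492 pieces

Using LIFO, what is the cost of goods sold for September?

COGS = $2,441.70

Sep 9, 284 sold [LIFO — newest first]: 108 @ $2.00 + 176 @ $2.80 = $708.80
Sep 14, 62 sold [LIFO — newest first]: 62 @ $1.45 = $89.90
Sep 18, 492 sold [LIFO — newest first]: 196 @ $5.05 + 56 @ $5.45 + 240 @ $1.45 = $1,643.00
Total COGS = $708.80 + $89.90 + $1,643.00 = $2,441.70
Ending inventory: 180 @ $2.80 + 47 @ $1.45 = $572.15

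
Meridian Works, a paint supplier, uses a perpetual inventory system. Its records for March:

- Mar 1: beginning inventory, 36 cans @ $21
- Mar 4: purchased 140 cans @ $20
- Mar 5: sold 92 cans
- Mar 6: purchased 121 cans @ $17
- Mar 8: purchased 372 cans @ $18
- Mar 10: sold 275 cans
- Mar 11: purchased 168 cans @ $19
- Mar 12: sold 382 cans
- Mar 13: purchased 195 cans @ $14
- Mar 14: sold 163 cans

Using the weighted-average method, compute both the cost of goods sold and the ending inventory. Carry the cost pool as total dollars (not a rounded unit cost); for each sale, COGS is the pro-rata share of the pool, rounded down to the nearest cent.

COGS = $16,385.73; ending inventory = $1,845.27

After Mar 1: 36 on hand, pool $756.00 (≈ $21.0000 each)
After Mar 4: 176 on hand, pool $3,556.00 (≈ $20.2045 each)
Mar 5, sell 92: 92/176 × $3,556.00 → $1,858.81
After Mar 6: 205 on hand, pool $3,754.19 (≈ $18.3131 each)
After Mar 8: 577 on hand, pool $10,450.19 (≈ $18.1112 each)
Mar 10, sell 275: 275/577 × $10,450.19 → $4,980.59
After Mar 11: 470 on hand, pool $8,661.60 (≈ $18.4289 each)
Mar 12, sell 382: 382/470 × $8,661.60 → $7,039.85
After Mar 13: 283 on hand, pool $4,351.75 (≈ $15.3772 each)
Mar 14, sell 163: 163/283 × $4,351.75 → $2,506.48
Total COGS = $1,858.81 + $4,980.59 + $7,039.85 + $2,506.48 = $16,385.73
Ending inventory (cost pool remaining) = $1,845.27
Check: goods available $18,231.00 = COGS $16,385.73 + ending $1,845.27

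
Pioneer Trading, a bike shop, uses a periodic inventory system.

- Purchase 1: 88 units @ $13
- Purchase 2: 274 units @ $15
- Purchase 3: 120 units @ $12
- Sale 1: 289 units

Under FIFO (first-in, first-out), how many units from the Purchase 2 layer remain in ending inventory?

73

Sale 1 (289) [FIFO — oldest first]: 88 @ $13 + 201 @ $15 = $4,159
Ending inventory: 73 @ $15 + 120 @ $12 = $2,535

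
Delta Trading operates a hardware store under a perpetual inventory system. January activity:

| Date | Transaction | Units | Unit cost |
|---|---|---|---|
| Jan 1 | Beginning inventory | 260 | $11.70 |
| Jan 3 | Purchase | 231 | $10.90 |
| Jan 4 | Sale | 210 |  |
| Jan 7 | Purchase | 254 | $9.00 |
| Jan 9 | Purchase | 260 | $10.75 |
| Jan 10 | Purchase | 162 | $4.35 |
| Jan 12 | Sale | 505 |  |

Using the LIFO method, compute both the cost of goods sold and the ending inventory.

Jan 4, 210 sold [LIFO — newest first]: 210 @ $10.90 = $2,289.00
Jan 12, 505 sold [LIFO — newest first]: 162 @ $4.35 + 260 @ $10.75 + 83 @ $9.00 = $4,246.70
Total COGS = $2,289.00 + $4,246.70 = $6,535.70
Ending inventory: 260 @ $11.70 + 21 @ $10.90 + 171 @ $9.00 = $4,809.90

COGS = $6,535.70; ending inventory = $4,809.90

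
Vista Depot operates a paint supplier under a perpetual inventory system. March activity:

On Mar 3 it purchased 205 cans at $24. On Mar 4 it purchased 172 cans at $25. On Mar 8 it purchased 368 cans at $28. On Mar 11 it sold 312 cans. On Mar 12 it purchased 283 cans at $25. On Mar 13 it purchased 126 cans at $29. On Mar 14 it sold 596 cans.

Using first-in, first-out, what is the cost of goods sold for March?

Mar 11, 312 sold [FIFO — oldest first]: 205 @ $24 + 107 @ $25 = $7,595
Mar 14, 596 sold [FIFO — oldest first]: 65 @ $25 + 368 @ $28 + 163 @ $25 = $16,004
Total COGS = $7,595 + $16,004 = $23,599
Ending inventory: 120 @ $25 + 126 @ $29 = $6,654

COGS = $23,599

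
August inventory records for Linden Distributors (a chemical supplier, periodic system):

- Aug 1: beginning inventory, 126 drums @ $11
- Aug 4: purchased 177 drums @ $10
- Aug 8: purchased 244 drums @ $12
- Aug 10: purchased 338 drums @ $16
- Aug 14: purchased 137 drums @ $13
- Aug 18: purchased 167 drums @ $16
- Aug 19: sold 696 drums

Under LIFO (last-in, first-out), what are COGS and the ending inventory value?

COGS = $10,509; ending inventory = $5,436

Aug 19, 696 sold [LIFO — newest first]: 167 @ $16 + 137 @ $13 + 338 @ $16 + 54 @ $12 = $10,509
Ending inventory: 126 @ $11 + 177 @ $10 + 190 @ $12 = $5,436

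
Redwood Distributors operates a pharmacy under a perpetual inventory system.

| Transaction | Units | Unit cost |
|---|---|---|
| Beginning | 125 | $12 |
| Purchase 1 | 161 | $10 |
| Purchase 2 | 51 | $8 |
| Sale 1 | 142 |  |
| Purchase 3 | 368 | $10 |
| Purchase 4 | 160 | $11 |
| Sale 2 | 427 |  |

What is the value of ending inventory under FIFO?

Sale 1 (142) [FIFO — oldest first]: 125 @ $12 + 17 @ $10 = $1,670
Sale 2 (427) [FIFO — oldest first]: 144 @ $10 + 51 @ $8 + 232 @ $10 = $4,168
Total COGS = $1,670 + $4,168 = $5,838
Ending inventory: 136 @ $10 + 160 @ $11 = $3,120
Check: goods available $8,958 = COGS $5,838 + ending $3,120

Ending inventory = $3,120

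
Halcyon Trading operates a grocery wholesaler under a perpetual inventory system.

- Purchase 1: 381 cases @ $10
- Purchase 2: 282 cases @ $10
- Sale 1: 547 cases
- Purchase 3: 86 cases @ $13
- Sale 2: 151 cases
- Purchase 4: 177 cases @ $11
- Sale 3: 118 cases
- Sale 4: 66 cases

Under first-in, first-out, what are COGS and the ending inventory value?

COGS = $9,211; ending inventory = $484

Sale 1 (547) [FIFO — oldest first]: 381 @ $10 + 166 @ $10 = $5,470
Sale 2 (151) [FIFO — oldest first]: 116 @ $10 + 35 @ $13 = $1,615
Sale 3 (118) [FIFO — oldest first]: 51 @ $13 + 67 @ $11 = $1,400
Sale 4 (66) [FIFO — oldest first]: 66 @ $11 = $726
Total COGS = $5,470 + $1,615 + $1,400 + $726 = $9,211
Ending inventory: 44 @ $11 = $484
Check: goods available $9,695 = COGS $9,211 + ending $484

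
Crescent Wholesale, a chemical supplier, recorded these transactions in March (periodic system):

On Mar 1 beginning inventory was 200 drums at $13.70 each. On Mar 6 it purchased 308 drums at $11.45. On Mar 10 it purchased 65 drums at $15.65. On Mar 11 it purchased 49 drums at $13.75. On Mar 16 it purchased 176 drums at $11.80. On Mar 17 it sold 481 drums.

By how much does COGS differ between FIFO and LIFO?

FIFO COGS: 200 @ $13.70 + 281 @ $11.45 = $5,957.45
LIFO COGS: 176 @ $11.80 + 49 @ $13.75 + 65 @ $15.65 + 191 @ $11.45 = $5,954.75
Difference = |$5,957.45 − $5,954.75| = $2.70

$2.70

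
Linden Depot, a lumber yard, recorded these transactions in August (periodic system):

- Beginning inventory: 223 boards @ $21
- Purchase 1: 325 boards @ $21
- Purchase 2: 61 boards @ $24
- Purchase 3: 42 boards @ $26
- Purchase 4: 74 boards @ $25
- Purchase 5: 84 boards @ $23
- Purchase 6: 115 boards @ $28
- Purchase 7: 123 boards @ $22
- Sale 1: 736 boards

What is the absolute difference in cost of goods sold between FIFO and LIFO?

FIFO COGS: 223 @ $21 + 325 @ $21 + 61 @ $24 + 42 @ $26 + 74 @ $25 + 11 @ $23 = $16,167
LIFO COGS: 123 @ $22 + 115 @ $28 + 84 @ $23 + 74 @ $25 + 42 @ $26 + 61 @ $24 + 237 @ $21 = $17,241
Difference = |$16,167 − $17,241| = $1,074

$1,074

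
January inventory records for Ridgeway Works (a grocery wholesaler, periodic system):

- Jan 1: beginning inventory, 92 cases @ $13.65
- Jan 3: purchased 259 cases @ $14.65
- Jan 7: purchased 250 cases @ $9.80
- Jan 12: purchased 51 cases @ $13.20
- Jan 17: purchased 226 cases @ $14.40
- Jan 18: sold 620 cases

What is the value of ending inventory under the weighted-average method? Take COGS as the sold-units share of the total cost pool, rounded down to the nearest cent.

Ending inventory = $3,358.05

Jan 18, sell 620: 620/878 × $11,427.75 → $8,069.70
Ending inventory (cost pool remaining) = $3,358.05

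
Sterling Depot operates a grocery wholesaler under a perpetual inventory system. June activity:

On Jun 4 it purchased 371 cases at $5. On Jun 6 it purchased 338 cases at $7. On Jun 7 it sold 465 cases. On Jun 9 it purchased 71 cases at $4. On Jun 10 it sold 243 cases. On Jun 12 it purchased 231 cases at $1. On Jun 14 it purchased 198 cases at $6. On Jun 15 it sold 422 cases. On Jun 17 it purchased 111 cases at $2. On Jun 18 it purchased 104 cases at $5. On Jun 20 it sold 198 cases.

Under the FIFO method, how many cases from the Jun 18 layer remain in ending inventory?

96

Jun 7, 465 sold [FIFO — oldest first]: 371 @ $5 + 94 @ $7 = $2,513
Jun 10, 243 sold [FIFO — oldest first]: 243 @ $7 = $1,701
Jun 15, 422 sold [FIFO — oldest first]: 1 @ $7 + 71 @ $4 + 231 @ $1 + 119 @ $6 = $1,236
Jun 20, 198 sold [FIFO — oldest first]: 79 @ $6 + 111 @ $2 + 8 @ $5 = $736
Total COGS = $2,513 + $1,701 + $1,236 + $736 = $6,186
Ending inventory: 96 @ $5 = $480
Check: goods available $6,666 = COGS $6,186 + ending $480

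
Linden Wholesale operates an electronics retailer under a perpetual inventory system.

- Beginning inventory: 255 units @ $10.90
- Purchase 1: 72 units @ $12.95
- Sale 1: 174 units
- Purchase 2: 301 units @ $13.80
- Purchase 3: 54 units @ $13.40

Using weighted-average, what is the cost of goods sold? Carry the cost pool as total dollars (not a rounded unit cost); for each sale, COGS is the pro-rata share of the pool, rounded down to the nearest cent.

COGS = $1,975.13

After Beginning: 255 on hand, pool $2,779.50 (≈ $10.9000 each)
After Purchase 1: 327 on hand, pool $3,711.90 (≈ $11.3514 each)
Sale 1, sell 174: 174/327 × $3,711.90 → $1,975.13
After Purchase 2: 454 on hand, pool $5,890.57 (≈ $12.9748 each)
After Purchase 3: 508 on hand, pool $6,614.17 (≈ $13.0200 each)
Ending inventory (cost pool remaining) = $6,614.17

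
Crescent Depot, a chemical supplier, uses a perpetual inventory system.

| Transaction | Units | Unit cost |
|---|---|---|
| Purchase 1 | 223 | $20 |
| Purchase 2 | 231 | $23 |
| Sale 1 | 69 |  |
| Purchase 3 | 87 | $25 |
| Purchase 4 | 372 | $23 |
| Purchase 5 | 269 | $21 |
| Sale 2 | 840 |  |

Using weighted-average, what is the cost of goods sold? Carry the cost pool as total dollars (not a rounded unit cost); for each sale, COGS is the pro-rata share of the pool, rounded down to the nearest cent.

COGS = $20,102.43

After Purchase 1: 223 on hand, pool $4,460.00 (≈ $20.0000 each)
After Purchase 2: 454 on hand, pool $9,773.00 (≈ $21.5264 each)
Sale 1, sell 69: 69/454 × $9,773.00 → $1,485.32
After Purchase 3: 472 on hand, pool $10,462.68 (≈ $22.1667 each)
After Purchase 4: 844 on hand, pool $19,018.68 (≈ $22.5340 each)
After Purchase 5: 1113 on hand, pool $24,667.68 (≈ $22.1632 each)
Sale 2, sell 840: 840/1113 × $24,667.68 → $18,617.11
Total COGS = $1,485.32 + $18,617.11 = $20,102.43
Ending inventory (cost pool remaining) = $6,050.57
Check: goods available $26,153.00 = COGS $20,102.43 + ending $6,050.57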